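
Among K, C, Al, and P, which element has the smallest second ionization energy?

Al

After 1 electron has been removed, what remains? K⁺ is the bare [Ar] core; C⁺ still has 3 valence electrons; Al⁺ still has 2 valence electrons; P⁺ still has 4 valence electrons.
Breaking into a closed-shell core is much more expensive than removing a leftover valence electron — K has the largest IE_2 here.
Valence configurations: C⁺ [He]2s²2p¹, Al⁺ [Ne]3s², P⁺ [Ne]3s²3p².
The numbers (kJ/mol): K 3052, C 2353, Al 1817, P 1907.
Putting it together, IE_2: Al < P < C < K.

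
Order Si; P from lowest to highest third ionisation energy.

The third ionization energy removes an electron from the +2 ion. For each element: Si²⁺ still has 2 valence electrons; P²⁺ still has 3 valence electrons.
All are still removing valence electrons, so compare the +2 ions as you would atoms: IE_3 generally rises across a period (higher Z_eff) and falls down a group (larger shell), subject to the usual subshell exceptions.
Valence configurations: Si²⁺ [Ne]3s², P²⁺ [Ne]3s²3p¹.
P²⁺ loses a lone 3p electron whereas Si²⁺ must break into a filled 3s² pair, so IE_3(Si) > IE_3(P) even though P has the higher nuclear charge.
Approximate IE_3 values (kJ/mol): Si 3232, P 2914.
Hence IE_3: P < Si.

P < Si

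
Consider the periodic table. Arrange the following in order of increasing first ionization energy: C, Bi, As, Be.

Bi < Be < As < C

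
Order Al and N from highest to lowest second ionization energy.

IE_2 is the cost of taking one more electron from the +1 cation: Al⁺ still has 2 valence electrons; N⁺ still has 4 valence electrons.
All are still removing valence electrons, so compare the +1 ions as you would atoms: IE_2 generally rises across a period (higher Z_eff) and falls down a group (larger shell), subject to the usual subshell exceptions.
Valence configurations: Al⁺ [Ne]3s², N⁺ [He]2s²2p².
The numbers (kJ/mol): Al 1817, N 2856.
Overall IE_2 order: Al < N.

N, Al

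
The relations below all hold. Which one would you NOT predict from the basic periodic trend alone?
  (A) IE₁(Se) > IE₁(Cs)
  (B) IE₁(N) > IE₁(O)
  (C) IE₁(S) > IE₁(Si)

(B)

The general trend: first ionization energy increases across a period and decreases down a group.
(A) Se (period 4, group 16) vs Cs (period 6, group 1): the stated order agrees with the simple trend.
(B) N (period 2, group 15) vs O (period 2, group 16): the stated order contradicts the simple trend.
(C) S (period 3, group 16) vs Si (period 3, group 14): the stated order agrees with the simple trend.
The exception is (B): pairing an electron in O's 2p⁴ costs repulsion energy, so O ionizes more easily than half-filled N (2p³).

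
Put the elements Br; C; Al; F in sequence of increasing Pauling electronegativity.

Al < C < Br < F

C is in period 2, group 14; F is in period 2, group 17; Al is in period 3, group 13; Br is in period 4, group 17.
Atoms toward the upper right of the periodic table pull bonding electrons most strongly.
Here both period and group differ, so the two effects have to be weighed against each other.
C > Al: relative to Al, both the across-period and down-group shifts push C's electronegativity up.
Br > C: period and group pull opposite ways; the across-period shift dominates (2.96 vs 2.55).
F > Br: F sits above Br in group 17, so the down-group effect alone puts F higher.
Tabulated electronegativity (Pauling): C 2.55, F 3.98, Al 1.61, Br 2.96.
So from lowest to highest: Al < C < Br < F.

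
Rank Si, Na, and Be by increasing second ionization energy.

The second ionization energy removes an electron from the +1 ion. For each element: Si⁺ still has 3 valence electrons; Na⁺ is the bare [Ne] core; Be⁺ still has 1 valence electron.
Pulling an electron out of a noble-gas core costs far more than removing a remaining valence electron, so Na sits at the high end of IE_2.
Valence configurations: Si⁺ [Ne]3s²3p¹, Be⁺ [He]2s¹.
Tabulated IE_2 (kJ/mol): Si 1577, Na 4562, Be 1757.
Hence IE_2: Si < Be < Na.

Si < Be < Na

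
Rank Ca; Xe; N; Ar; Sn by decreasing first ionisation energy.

Ar > N > Xe > Sn > Ca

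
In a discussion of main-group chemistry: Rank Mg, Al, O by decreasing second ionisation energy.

IE_2 is the cost of taking one more electron from the +1 cation: Mg⁺ still has 1 valence electron; Al⁺ still has 2 valence electrons; O⁺ still has 5 valence electrons.
All are still removing valence electrons, so compare the +1 ions as you would atoms: IE_2 generally rises across a period (higher Z_eff) and falls down a group (larger shell), subject to the usual subshell exceptions.
Valence configurations: Mg⁺ [Ne]3s¹, Al⁺ [Ne]3s², O⁺ [He]2s²2p³.
Tabulated IE_2 (kJ/mol): Mg 1451, Al 1817, O 3388.
Overall IE_2 order: Mg < Al < O.

O > Al > Mg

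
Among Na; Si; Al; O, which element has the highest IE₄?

Consider each +3 ion: Na³⁺ is already 2 electrons into the core; Si³⁺ still has 1 valence electron; Al³⁺ is the bare [Ne] core; O³⁺ still has 3 valence electrons.
Pulling an electron out of a noble-gas core costs far more than removing a remaining valence electron, so Na and Al sit at the high end of IE_4.
Valence configurations: Si³⁺ [Ne]3s¹, O³⁺ [He]2s²2p¹.
Tabulated IE_4 (kJ/mol): Na 9543, Si 4356, Al 11577, O 7469.
Putting it together, IE_4: Si < O < Na < Al.

Al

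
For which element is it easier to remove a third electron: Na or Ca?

Ca

IE_3 is the cost of taking one more electron from the +2 cation: Na²⁺ is already 1 electron into the core; Ca²⁺ is the bare [Ar] core.
All of these are removing an electron from a noble-gas core or deeper; the smaller core (lower principal quantum number) is held far more tightly, and within a period the higher nuclear charge binds the same core more tightly.
Approximate IE_3 values (kJ/mol): Na 6910, Ca 4912.
So the third ionization energies run Ca < Na.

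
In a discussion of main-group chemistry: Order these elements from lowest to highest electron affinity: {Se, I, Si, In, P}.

Si is in period 3, group 14; P is in period 3, group 15; Se is in period 4, group 16; In is in period 5, group 13; I is in period 5, group 17.
EA tends to increase across a period and decrease down a group, though the pattern is less regular than for IE or radius.
These span different periods and groups, so the two trends combine.
P > In: relative to In, both the across-period and down-group shifts push P's electron affinity up.
Si > P: this pair runs against the simple trend — see the exception note.
Se > Si: period and group pull opposite ways; the across-period shift dominates (195 vs 134 kJ/mol).
I > Se: period and group pull opposite ways; the across-period shift dominates (295 vs 195 kJ/mol).
Note the exception: Si has a higher electron affinity than P, contrary to the simple trend — adding an electron to P's half-filled 3p³ is unfavourable, so Si (3p²) has the more exothermic EA.
For reference (kJ/mol): Si 134, P 72, Se 195, In 29, I 295.
So from lowest to highest: In < P < Si < Se < I.

In < P < Si < Se < I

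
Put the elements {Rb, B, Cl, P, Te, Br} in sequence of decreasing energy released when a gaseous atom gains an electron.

Cl, Br, Te, P, Rb, B

EA tends to increase across a period and decrease down a group, though the pattern is less regular than for IE or radius.
These span different periods and groups, so the two trends combine.
Rb > B: this pair runs against the simple trend — see the exception note.
P > Rb: relative to Rb, both the across-period and down-group shifts push P's electron affinity up.
Te > P: period and group pull opposite ways; the across-period shift dominates (190 vs 72 kJ/mol).
Br > Te: both effects reinforce here, so Br is clearly the higher of the two.
Cl > Br: they share group 17; the group trend gives Cl the larger value.
Note the exception: Rb has a higher electron affinity than B, contrary to the simple trend — B's ns²np¹ configuration gives only a small electron affinity — the sparsely filled np subshell binds an added electron weakly.
Approximate values (kJ/mol): B 27, P 72, Cl 349, Br 325, Rb 47, Te 190.
So from highest to lowest: Cl > Br > Te > P > Rb > B.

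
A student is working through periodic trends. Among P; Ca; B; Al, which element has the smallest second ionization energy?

After 1 electron has been removed, what remains? P⁺ still has 4 valence electrons; Ca⁺ still has 1 valence electron; B⁺ still has 2 valence electrons; Al⁺ still has 2 valence electrons.
All are still removing valence electrons, so compare the +1 ions as you would atoms: IE_2 generally rises across a period (higher Z_eff) and falls down a group (larger shell), subject to the usual subshell exceptions.
Valence configurations: P⁺ [Ne]3s²3p², Ca⁺ [Ar]4s¹, B⁺ [He]2s², Al⁺ [Ne]3s².
Approximate IE_2 values (kJ/mol): P 1907, Ca 1145, B 2427, Al 1817.
Hence IE_2: Ca < Al < P < B.

Ca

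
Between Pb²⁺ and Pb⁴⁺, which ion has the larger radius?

Both ions have Z = 82 protons, but Pb⁴⁺ has lost more electrons, so its remaining electrons feel a larger effective nuclear charge per electron and are pulled in more tightly.
Higher positive charge → smaller ion, so Pb²⁺ > Pb⁴⁺.

Pb²⁺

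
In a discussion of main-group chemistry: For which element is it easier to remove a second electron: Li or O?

After 1 electron has been removed, what remains? Li⁺ is the bare [He] core; O⁺ still has 5 valence electrons.
Core electrons are held far more tightly than valence electrons, so Li tops the IE_2 order.
Tabulated IE_2 (kJ/mol): Li 7298, O 3388.
Overall IE_2 order: O < Li.

O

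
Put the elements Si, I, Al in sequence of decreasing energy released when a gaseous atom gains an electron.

I, Si, Al

Electron affinity generally becomes more exothermic across a period toward the halogens and less exothermic down a group.
Here both period and group differ, so the two effects have to be weighed against each other.
Si > Al: Si lies to the right of Al in period 3, so the across-period effect alone puts Si higher.
I > Si: the two effects oppose for this pair; the across-period effect wins (295 vs 134 kJ/mol).
Tabulated electron affinity (kJ/mol): Al 42, Si 134, I 295.
So from highest to lowest: I > Si > Al.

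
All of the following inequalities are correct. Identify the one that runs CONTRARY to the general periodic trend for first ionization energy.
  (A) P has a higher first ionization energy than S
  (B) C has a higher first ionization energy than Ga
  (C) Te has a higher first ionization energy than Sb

(A)

The general trend: first ionization energy increases across a period and decreases down a group.
(A) P (period 3, group 15) vs S (period 3, group 16): the stated order contradicts the simple trend.
(B) C (period 2, group 14) vs Ga (period 4, group 13): the stated order agrees with the simple trend.
(C) Te (period 5, group 16) vs Sb (period 5, group 15): the stated order agrees with the simple trend.
The exception is (A): S (3p⁴) ionizes more easily than half-filled P (3p³) because the paired 3p electron in S is pushed out by e⁻–e⁻ repulsion.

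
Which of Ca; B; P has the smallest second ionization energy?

Ca

The second ionization energy removes an electron from the +1 ion. For each element: Ca⁺ still has 1 valence electron; B⁺ still has 2 valence electrons; P⁺ still has 4 valence electrons.
All are still removing valence electrons, so compare the +1 ions as you would atoms: IE_2 generally rises across a period (higher Z_eff) and falls down a group (larger shell), subject to the usual subshell exceptions.
Valence configurations: Ca⁺ [Ar]4s¹, B⁺ [He]2s², P⁺ [Ne]3s²3p².
The numbers (kJ/mol): Ca 1145, B 2427, P 1907.
Hence IE_2: Ca < P < B.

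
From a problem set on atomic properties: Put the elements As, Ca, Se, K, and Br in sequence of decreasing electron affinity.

EA tends to increase across a period and decrease down a group, though the pattern is less regular than for IE or radius.
All lie in period 4; the across-period trend (electron affinity increases left to right) applies, with the exception below.
Note the exception: K has a higher electron affinity than Ca, contrary to the simple trend — adding an electron to Ca (ns²) has to open a new, higher-energy np subshell, which is unfavourable.
For reference (kJ/mol): K 48, Ca 2, As 78, Se 195, Br 325.
So from highest to lowest: Br > Se > As > K > Ca.

Br > Se > As > K > Ca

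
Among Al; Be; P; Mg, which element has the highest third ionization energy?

Be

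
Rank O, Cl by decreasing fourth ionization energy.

O, Cl

Consider each +3 ion: O³⁺ still has 3 valence electrons; Cl³⁺ still has 4 valence electrons.
All are still removing valence electrons, so compare the +3 ions as you would atoms: IE_4 generally rises across a period (higher Z_eff) and falls down a group (larger shell), subject to the usual subshell exceptions.
Valence configurations: O³⁺ [He]2s²2p¹, Cl³⁺ [Ne]3s²3p².
Approximate IE_4 values (kJ/mol): O 7469, Cl 5159.
Overall IE_4 order: Cl < O.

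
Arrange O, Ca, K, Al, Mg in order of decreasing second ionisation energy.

Consider each +1 ion: O⁺ still has 5 valence electrons; Ca⁺ still has 1 valence electron; K⁺ is the bare [Ar] core; Al⁺ still has 2 valence electrons; Mg⁺ still has 1 valence electron.
Usually core removal costs more than valence removal, but here the competition is close: a tightly held n=2 valence electron can cost more to remove than an n=3 core electron, so the actual values have to decide it.
Valence configurations: O⁺ [He]2s²2p³, Ca⁺ [Ar]4s¹, Al⁺ [Ne]3s², Mg⁺ [Ne]3s¹.
The numbers (kJ/mol): O 3388, Ca 1145, K 3052, Al 1817, Mg 1451.
Putting it together, IE_2: Ca < Mg < Al < K < O.

O > K > Al > Mg > Ca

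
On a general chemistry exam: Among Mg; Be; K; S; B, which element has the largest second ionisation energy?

After 1 electron has been removed, what remains? Mg⁺ still has 1 valence electron; Be⁺ still has 1 valence electron; K⁺ is the bare [Ar] core; S⁺ still has 5 valence electrons; B⁺ still has 2 valence electrons.
Breaking into a closed-shell core is much more expensive than removing a leftover valence electron — K has the largest IE_2 here.
Valence configurations: Mg⁺ [Ne]3s¹, Be⁺ [He]2s¹, S⁺ [Ne]3s²3p³, B⁺ [He]2s².
Approximate IE_2 values (kJ/mol): Mg 1451, Be 1757, K 3052, S 2252, B 2427.
So the second ionization energies run Mg < Be < S < B < K.

K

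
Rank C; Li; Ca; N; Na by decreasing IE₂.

Li > Na > N > C > Ca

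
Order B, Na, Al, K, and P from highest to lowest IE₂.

Na, K, B, P, Al

After 1 electron has been removed, what remains? B⁺ still has 2 valence electrons; Na⁺ is the bare [Ne] core; Al⁺ still has 2 valence electrons; K⁺ is the bare [Ar] core; P⁺ still has 4 valence electrons.
Pulling an electron out of a noble-gas core costs far more than removing a remaining valence electron, so K and Na sit at the high end of IE_2.
Valence configurations: B⁺ [He]2s², Al⁺ [Ne]3s², P⁺ [Ne]3s²3p².
The numbers (kJ/mol): B 2427, Na 4562, Al 1817, K 3052, P 1907.
Hence IE_2: Al < P < B < K < Na.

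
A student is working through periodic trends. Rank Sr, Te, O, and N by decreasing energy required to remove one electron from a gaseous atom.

N, O, Te, Sr

N is in period 2, group 15; O is in period 2, group 16; Sr is in period 5, group 2; Te is in period 5, group 16.
Across a period the outer electron is held more tightly (higher IE₁); down a group it sits in a higher shell, more shielded, and comes off more easily.
Neither a single period nor a single group — weigh both effects.
Te > Sr: Te lies to the right of Sr in period 5, so the across-period effect alone puts Te higher.
O > Te: they share group 16; the group trend gives O the larger value.
N > O: this pair runs against the simple trend — see the exception note.
Note the exception: N has a higher first ionization energy than O, contrary to the simple trend — pairing an electron in O's 2p⁴ costs repulsion energy, so O ionizes more easily than half-filled N (2p³).
For reference (kJ/mol): N 1402, O 1314, Sr 550, Te 869.
So from highest to lowest: N > O > Te > Sr.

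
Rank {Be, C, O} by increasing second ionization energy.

Consider each +1 ion: Be⁺ still has 1 valence electron; C⁺ still has 3 valence electrons; O⁺ still has 5 valence electrons.
All are still removing valence electrons, so compare the +1 ions as you would atoms: IE_2 generally rises across a period (higher Z_eff) and falls down a group (larger shell), subject to the usual subshell exceptions.
Valence configurations: Be⁺ [He]2s¹, C⁺ [He]2s²2p¹, O⁺ [He]2s²2p³.
Tabulated IE_2 (kJ/mol): Be 1757, C 2353, O 3388.
So the second ionization energies run Be < C < O.

Be < C < O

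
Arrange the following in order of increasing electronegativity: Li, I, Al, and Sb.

Smaller atoms with higher effective nuclear charge are more electronegative.
Neither a single period nor a single group — weigh both effects.
Al > Li: the two effects oppose for this pair; the across-period effect wins (1.61 vs 0.98).
Sb > Al: the two effects oppose for this pair; the across-period effect wins (2.05 vs 1.61).
I > Sb: both are in period 5; the period trend gives I the larger value.
Tabulated electronegativity (Pauling): Li 0.98, Al 1.61, Sb 2.05, I 2.66.
So from lowest to highest: Li < Al < Sb < I.

Li < Al < Sb < I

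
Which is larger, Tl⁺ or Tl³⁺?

Both ions have Z = 81 protons, but Tl³⁺ has lost more electrons, so its remaining electrons feel a larger effective nuclear charge per electron and are pulled in more tightly.
Higher positive charge → smaller ion, so Tl⁺ > Tl³⁺.

Tl⁺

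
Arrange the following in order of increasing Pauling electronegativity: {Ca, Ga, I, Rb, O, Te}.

Rb, Ca, Ga, Te, I, O

O is in period 2, group 16; Ca is in period 4, group 2; Ga is in period 4, group 13; Rb is in period 5, group 1; Te is in period 5, group 16; I is in period 5, group 17.
Smaller atoms with higher effective nuclear charge are more electronegative.
These span different periods and groups, so the two trends combine.
Ca > Rb: relative to Rb, both the across-period and down-group shifts push Ca's electronegativity up.
Ga > Ca: both are in period 4; the period trend gives Ga the larger value.
Te > Ga: the two effects oppose for this pair; the across-period effect wins (2.10 vs 1.81).
I > Te: both are in period 5; the period trend gives I the larger value.
O > I: the two effects oppose for this pair; the down-group effect wins (3.44 vs 2.66).
For reference (Pauling): O 3.44, Ca 1.00, Ga 1.81, Rb 0.82, Te 2.10, I 2.66.
So from lowest to highest: Rb < Ca < Ga < Te < I < O.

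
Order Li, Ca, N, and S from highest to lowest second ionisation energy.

Li, N, S, Ca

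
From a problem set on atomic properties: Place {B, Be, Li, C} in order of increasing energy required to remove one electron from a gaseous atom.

Li < B < Be < C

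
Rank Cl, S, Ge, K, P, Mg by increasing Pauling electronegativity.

Mg is in period 3, group 2; P is in period 3, group 15; S is in period 3, group 16; Cl is in period 3, group 17; K is in period 4, group 1; Ge is in period 4, group 14.
EN rises left→right (higher Z_eff, smaller atoms) and falls top→bottom (larger, more shielded atoms).
Here both period and group differ, so the two effects have to be weighed against each other.
Mg > K: both effects reinforce here, so Mg is clearly the higher of the two.
Ge > Mg: period and group pull opposite ways; the across-period shift dominates (2.01 vs 1.31).
P > Ge: relative to Ge, both the across-period and down-group shifts push P's electronegativity up.
S > P: S lies to the right of P in period 3, so the across-period effect alone puts S higher.
Cl > S: Cl lies to the right of S in period 3, so the across-period effect alone puts Cl higher.
Approximate values (Pauling): Mg 1.31, P 2.19, S 2.58, Cl 3.16, K 0.82, Ge 2.01.
So from lowest to highest: K < Mg < Ge < P < S < Cl.

K < Mg < Ge < P < S < Cl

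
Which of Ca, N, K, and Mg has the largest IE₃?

Mg

The third ionization energy removes an electron from the +2 ion. For each element: Ca²⁺ is the bare [Ar] core; N²⁺ still has 3 valence electrons; K²⁺ is already 1 electron into the core; Mg²⁺ is the bare [Ne] core.
Usually core removal costs more than valence removal, but here the competition is close: a tightly held n=2 valence electron can cost more to remove than an n=3 core electron, so the actual values have to decide it.
The numbers (kJ/mol): Ca 4912, N 4578, K 4420, Mg 7733.
Overall IE_3 order: K < N < Ca < Mg.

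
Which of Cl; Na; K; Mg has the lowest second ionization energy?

After 1 electron has been removed, what remains? Cl⁺ still has 6 valence electrons; Na⁺ is the bare [Ne] core; K⁺ is the bare [Ar] core; Mg⁺ still has 1 valence electron.
Core electrons are held far more tightly than valence electrons, so K and Na top the IE_2 order.
Valence configurations: Cl⁺ [Ne]3s²3p⁴, Mg⁺ [Ne]3s¹.
Approximate IE_2 values (kJ/mol): Cl 2298, Na 4562, K 3052, Mg 1451.
Putting it together, IE_2: Mg < Cl < K < Na.

Mg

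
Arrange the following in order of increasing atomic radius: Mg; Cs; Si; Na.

Na is in period 3, group 1; Mg is in period 3, group 2; Si is in period 3, group 14; Cs is in period 6, group 1.
Moving right in a period, electrons are added to the same shell under a stronger nuclear pull, so atoms get smaller; moving down, a new shell is opened and atoms get larger.
These span different periods and groups, so the two trends combine.
Mg > Si: both are in period 3; the period trend gives Mg the larger value.
Na > Mg: both are in period 3; the period trend gives Na the larger value.
Cs > Na: they share group 1; the group trend gives Cs the larger value.
For reference (pm): Na 155, Mg 139, Si 116, Cs 232.
So from smallest to largest: Si < Mg < Na < Cs.

Si < Mg < Na < Cs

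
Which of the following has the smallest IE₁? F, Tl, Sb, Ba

Ba

F is in period 2, group 17; Sb is in period 5, group 15; Ba is in period 6, group 2; Tl is in period 6, group 13.
Across a period the outer electron is held more tightly (higher IE₁); down a group it sits in a higher shell, more shielded, and comes off more easily.
Neither a single period nor a single group — weigh both effects.
Tl > Ba: Tl lies to the right of Ba in period 6, so the across-period effect alone puts Tl higher.
Sb > Tl: relative to Tl, both the across-period and down-group shifts push Sb's first ionization energy up.
F > Sb: both effects reinforce here, so F is clearly the higher of the two.
For reference (kJ/mol): F 1681, Sb 831, Ba 503, Tl 589.
The smallest IE₁ among these belongs to Ba.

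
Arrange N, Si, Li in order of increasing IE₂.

Consider each +1 ion: N⁺ still has 4 valence electrons; Si⁺ still has 3 valence electrons; Li⁺ is the bare [He] core.
Breaking into a closed-shell core is much more expensive than removing a leftover valence electron — Li has the largest IE_2 here.
Valence configurations: N⁺ [He]2s²2p², Si⁺ [Ne]3s²3p¹.
The numbers (kJ/mol): N 2856, Si 1577, Li 7298.
Hence IE_2: Si < N < Li.

Si < N < Li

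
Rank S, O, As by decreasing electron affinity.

S > O > As

O is in period 2, group 16; S is in period 3, group 16; As is in period 4, group 15.
Adding an electron releases more energy for atoms nearer the top right (short of the noble gases).
Neither a single period nor a single group — weigh both effects.
O > As: relative to As, both the across-period and down-group shifts push O's electron affinity up.
S > O: this pair runs against the simple trend — see the exception note.
Note the exception: S has a higher electron affinity than O, contrary to the simple trend — the compact 2p subshell of O repels the added electron more than S's larger 3p does.
Approximate values (kJ/mol): O 141, S 200, As 78.
So from highest to lowest: S > O > As.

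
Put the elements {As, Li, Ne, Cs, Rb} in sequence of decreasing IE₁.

First ionization energy rises across a period (greater Z_eff holds electrons more tightly) and falls down a group (valence electrons are farther from the nucleus).
Neither a single period nor a single group — weigh both effects.
Rb > Cs: Rb sits above Cs in group 1, so the down-group effect alone puts Rb higher.
Li > Rb: Li sits above Rb in group 1, so the down-group effect alone puts Li higher.
As > Li: period and group pull opposite ways; the across-period shift dominates (947 vs 520 kJ/mol).
Ne > As: relative to As, both the across-period and down-group shifts push Ne's first ionization energy up.
Approximate values (kJ/mol): Li 520, Ne 2081, As 947, Rb 403, Cs 376.
So from highest to lowest: Ne > As > Li > Rb > Cs.

Ne > As > Li > Rb > Cs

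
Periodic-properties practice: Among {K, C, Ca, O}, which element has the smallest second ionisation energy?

IE_2 is the cost of taking one more electron from the +1 cation: K⁺ is the bare [Ar] core; C⁺ still has 3 valence electrons; Ca⁺ still has 1 valence electron; O⁺ still has 5 valence electrons.
Usually core removal costs more than valence removal, but here the competition is close: a tightly held n=2 valence electron can cost more to remove than an n=3 core electron, so the actual values have to decide it.
Valence configurations: C⁺ [He]2s²2p¹, Ca⁺ [Ar]4s¹, O⁺ [He]2s²2p³.
Approximate IE_2 values (kJ/mol): K 3052, C 2353, Ca 1145, O 3388.
So the second ionization energies run Ca < C < K < O.

Ca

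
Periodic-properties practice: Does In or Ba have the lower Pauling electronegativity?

In is in period 5, group 13; Ba is in period 6, group 2.
Electronegativity increases across a period and decreases down a group, tracking effective nuclear charge and atomic size.
Here both period and group differ, so the two effects have to be weighed against each other.
In > Ba: both effects reinforce here, so In is clearly the higher of the two.
Tabulated electronegativity (Pauling): In 1.78, Ba 0.89.
So Ba has the lower Pauling electronegativity (Ba < In).

Ba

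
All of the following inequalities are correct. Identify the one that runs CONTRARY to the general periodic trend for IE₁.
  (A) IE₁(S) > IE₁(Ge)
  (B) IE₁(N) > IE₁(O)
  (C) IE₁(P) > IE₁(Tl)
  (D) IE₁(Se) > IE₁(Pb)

The general trend: IE₁ increases across a period and decreases down a group.
(A) S (period 3, group 16) vs Ge (period 4, group 14): the stated order agrees with the simple trend.
(B) N (period 2, group 15) vs O (period 2, group 16): the stated order contradicts the simple trend.
(C) P (period 3, group 15) vs Tl (period 6, group 13): the stated order agrees with the simple trend.
(D) Se (period 4, group 16) vs Pb (period 6, group 14): the stated order agrees with the simple trend.
The exception is (B): pairing an electron in O's 2p⁴ costs repulsion energy, so O ionizes more easily than half-filled N (2p³).

(B)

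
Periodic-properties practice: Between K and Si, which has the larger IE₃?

K

The third ionization energy removes an electron from the +2 ion. For each element: K²⁺ is already 1 electron into the core; Si²⁺ still has 2 valence electrons.
Breaking into a closed-shell core is much more expensive than removing a leftover valence electron — K has the largest IE_3 here.
The numbers (kJ/mol): K 4420, Si 3232.
Hence IE_3: Si < K.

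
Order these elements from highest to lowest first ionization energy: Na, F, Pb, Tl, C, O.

C is in period 2, group 14; O is in period 2, group 16; F is in period 2, group 17; Na is in period 3, group 1; Tl is in period 6, group 13; Pb is in period 6, group 14.
IE₁ increases left→right with effective nuclear charge and decreases top→bottom as the valence shell moves farther out.
These span different periods and groups, so the two trends combine.
Tl > Na: the two effects oppose for this pair; the across-period effect wins (589 vs 496 kJ/mol).
Pb > Tl: Pb lies to the right of Tl in period 6, so the across-period effect alone puts Pb higher.
C > Pb: C sits above Pb in group 14, so the down-group effect alone puts C higher.
O > C: both are in period 2; the period trend gives O the larger value.
F > O: both are in period 2; the period trend gives F the larger value.
For reference (kJ/mol): C 1086, O 1314, F 1681, Na 496, Tl 589, Pb 716.
So from highest to lowest: F > O > C > Pb > Tl > Na.

F > O > C > Pb > Tl > Na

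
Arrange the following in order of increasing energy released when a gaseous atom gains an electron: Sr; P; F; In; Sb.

F is in period 2, group 17; P is in period 3, group 15; Sr is in period 5, group 2; In is in period 5, group 13; Sb is in period 5, group 15.
Adding an electron releases more energy for atoms nearer the top right (short of the noble gases).
Neither a single period nor a single group — weigh both effects.
In > Sr: In lies to the right of Sr in period 5, so the across-period effect alone puts In higher.
P > In: relative to In, both the across-period and down-group shifts push P's electron affinity up.
Sb > P: this pair runs against the simple trend — see the exception note.
F > Sb: both effects reinforce here, so F is clearly the higher of the two.
Note the exception: Sb has a higher electron affinity than P, contrary to the simple trend — both are half-filled np³, but the pairing/repulsion penalty for the added electron shrinks as the p orbitals become larger and more diffuse down the group, and for Sb that outweighs the weaker nuclear attraction.
For reference (kJ/mol): F 328, P 72, Sr 5, In 29, Sb 103.
So from lowest to highest: Sr < In < P < Sb < F.

Sr < In < P < Sb < F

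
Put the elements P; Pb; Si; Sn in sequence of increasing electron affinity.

Si is in period 3, group 14; P is in period 3, group 15; Sn is in period 5, group 14; Pb is in period 6, group 14.
Adding an electron releases more energy for atoms nearer the top right (short of the noble gases).
Here both period and group differ, so the two effects have to be weighed against each other.
P > Pb: relative to Pb, both the across-period and down-group shifts push P's electron affinity up.
Sn > P: this pair runs against the simple trend — see the exception note.
Si > Sn: they share group 14; the group trend gives Si the larger value.
Note the exception: Sn has a higher electron affinity than P, contrary to the simple trend — adding an electron to P's half-filled np³ subshell costs electron-pairing energy.
Note the exception: Si has a higher electron affinity than P, contrary to the simple trend — adding an electron to P's half-filled 3p³ is unfavourable, so Si (3p²) has the more exothermic EA.
Tabulated electron affinity (kJ/mol): Si 134, P 72, Sn 107, Pb 35.
So from lowest to highest: Pb < P < Sn < Si.

Pb < P < Sn < Si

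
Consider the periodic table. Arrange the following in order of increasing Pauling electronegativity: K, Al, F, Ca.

K, Ca, Al, F

F is in period 2, group 17; Al is in period 3, group 13; K is in period 4, group 1; Ca is in period 4, group 2.
Smaller atoms with higher effective nuclear charge are more electronegative.
Here both period and group differ, so the two effects have to be weighed against each other.
Ca > K: Ca lies to the right of K in period 4, so the across-period effect alone puts Ca higher.
Al > Ca: relative to Ca, both the across-period and down-group shifts push Al's electronegativity up.
F > Al: relative to Al, both the across-period and down-group shifts push F's electronegativity up.
For reference (Pauling): F 3.98, Al 1.61, K 0.82, Ca 1.00.
So from lowest to highest: K < Ca < Al < F.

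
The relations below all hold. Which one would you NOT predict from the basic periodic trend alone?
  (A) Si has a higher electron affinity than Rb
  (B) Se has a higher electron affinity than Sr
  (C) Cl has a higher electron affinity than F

(C)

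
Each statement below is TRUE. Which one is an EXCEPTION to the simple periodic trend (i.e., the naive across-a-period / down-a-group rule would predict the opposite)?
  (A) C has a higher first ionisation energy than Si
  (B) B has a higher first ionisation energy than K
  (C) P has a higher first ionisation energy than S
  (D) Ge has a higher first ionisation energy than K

The general trend: first ionisation energy increases across a period and decreases down a group.
(A) C (period 2, group 14) vs Si (period 3, group 14): the stated order agrees with the simple trend.
(B) B (period 2, group 13) vs K (period 4, group 1): the stated order agrees with the simple trend.
(C) P (period 3, group 15) vs S (period 3, group 16): the stated order contradicts the simple trend.
(D) Ge (period 4, group 14) vs K (period 4, group 1): the stated order agrees with the simple trend.
The exception is (C): S (3p⁴) ionizes more easily than half-filled P (3p³) because the paired 3p electron in S is pushed out by e⁻–e⁻ repulsion.

(C)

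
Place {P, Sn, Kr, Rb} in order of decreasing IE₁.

Kr > P > Sn > Rb

Across a period the outer electron is held more tightly (higher IE₁); down a group it sits in a higher shell, more shielded, and comes off more easily.
Neither a single period nor a single group — weigh both effects.
Sn > Rb: Sn lies to the right of Rb in period 5, so the across-period effect alone puts Sn higher.
P > Sn: both effects reinforce here, so P is clearly the higher of the two.
Kr > P: the two effects oppose for this pair; the across-period effect wins (1351 vs 1012 kJ/mol).
For reference (kJ/mol): P 1012, Kr 1351, Rb 403, Sn 709.
So from highest to lowest: Kr > P > Sn > Rb.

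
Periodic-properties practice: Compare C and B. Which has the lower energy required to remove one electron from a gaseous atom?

B

IE₁ increases left→right with effective nuclear charge and decreases top→bottom as the valence shell moves farther out.
All lie in period 2, so first ionization energy increases left to right.
So B has the lower energy required to remove one electron from a gaseous atom (B < C).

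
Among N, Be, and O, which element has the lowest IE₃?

N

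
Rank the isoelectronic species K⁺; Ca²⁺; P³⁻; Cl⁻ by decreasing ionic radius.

P³⁻ > Cl⁻ > K⁺ > Ca²⁺

All of these have 18 electrons, so size is governed by nuclear charge alone: the more protons, the stronger the pull on the same electron cloud, and the smaller the ion.
Nuclear charges: Ca²⁺ (Z=20), K⁺ (Z=19), Cl⁻ (Z=17), P³⁻ (Z=15).
Largest to smallest: P³⁻ > Cl⁻ > K⁺ > Ca²⁺.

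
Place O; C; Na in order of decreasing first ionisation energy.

C is in period 2, group 14; O is in period 2, group 16; Na is in period 3, group 1.
Across a period the outer electron is held more tightly (higher IE₁); down a group it sits in a higher shell, more shielded, and comes off more easily.
These span different periods and groups, so the two trends combine.
C > Na: relative to Na, both the across-period and down-group shifts push C's first ionization energy up.
O > C: both are in period 2; the period trend gives O the larger value.
Tabulated first ionization energy (kJ/mol): C 1086, O 1314, Na 496.
So from highest to lowest: O > C > Na.

O, C, Na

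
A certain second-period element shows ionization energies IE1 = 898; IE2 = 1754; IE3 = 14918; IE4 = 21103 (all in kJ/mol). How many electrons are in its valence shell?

Look for the largest jump between consecutive ionization energies: IE3/IE2 ≈ 8.5, far larger than any earlier ratio.
That jump marks the point where a core electron is being removed. So the atom has 2 valence electrons.

2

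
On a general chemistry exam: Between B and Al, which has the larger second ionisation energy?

IE_2 is the cost of taking one more electron from the +1 cation: B⁺ still has 2 valence electrons; Al⁺ still has 2 valence electrons.
All are still removing valence electrons, so compare the +1 ions as you would atoms: IE_2 generally rises across a period (higher Z_eff) and falls down a group (larger shell), subject to the usual subshell exceptions.
Valence configurations: B⁺ [He]2s², Al⁺ [Ne]3s².
Approximate IE_2 values (kJ/mol): B 2427, Al 1817.
Putting it together, IE_2: Al < B.

B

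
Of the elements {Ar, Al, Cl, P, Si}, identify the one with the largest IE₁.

Ar

Al is in period 3, group 13; Si is in period 3, group 14; P is in period 3, group 15; Cl is in period 3, group 17; Ar is in period 3, group 18.
First ionization energy rises across a period (greater Z_eff holds electrons more tightly) and falls down a group (valence electrons are farther from the nucleus).
All lie in period 3, so first ionization energy increases left to right.
The largest IE₁ among these belongs to Ar.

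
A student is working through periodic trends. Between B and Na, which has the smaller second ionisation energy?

Consider each +1 ion: B⁺ still has 2 valence electrons; Na⁺ is the bare [Ne] core.
Core electrons are held far more tightly than valence electrons, so Na tops the IE_2 order.
Approximate IE_2 values (kJ/mol): B 2427, Na 4562.
Putting it together, IE_2: B < Na.

B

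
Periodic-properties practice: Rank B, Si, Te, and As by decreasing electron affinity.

Te > Si > As > B

Electron affinity generally becomes more exothermic across a period toward the halogens and less exothermic down a group.
These sit on a diagonal, where the across-period and down-group effects partly cancel.
As > B: period and group pull opposite ways; the across-period shift dominates (78 vs 27 kJ/mol).
Si > As: the two effects oppose for this pair; the down-group effect wins (134 vs 78 kJ/mol).
Te > Si: period and group pull opposite ways; the across-period shift dominates (190 vs 134 kJ/mol).
Approximate values (kJ/mol): B 27, Si 134, As 78, Te 190.
So from highest to lowest: Te > Si > As > B.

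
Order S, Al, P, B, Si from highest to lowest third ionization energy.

B, S, Si, P, Al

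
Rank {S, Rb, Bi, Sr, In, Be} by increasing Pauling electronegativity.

Rb, Sr, Be, In, Bi, S

Be is in period 2, group 2; S is in period 3, group 16; Rb is in period 5, group 1; Sr is in period 5, group 2; In is in period 5, group 13; Bi is in period 6, group 15.
Atoms toward the upper right of the periodic table pull bonding electrons most strongly.
These span different periods and groups, so the two trends combine.
Sr > Rb: both are in period 5; the period trend gives Sr the larger value.
Be > Sr: Be sits above Sr in group 2, so the down-group effect alone puts Be higher.
In > Be: the two effects oppose for this pair; the across-period effect wins (1.78 vs 1.57).
Bi > In: the two effects oppose for this pair; the across-period effect wins (2.02 vs 1.78).
S > Bi: relative to Bi, both the across-period and down-group shifts push S's electronegativity up.
Approximate values (Pauling): Be 1.57, S 2.58, Rb 0.82, Sr 0.95, In 1.78, Bi 2.02.
So from lowest to highest: Rb < Sr < Be < In < Bi < S.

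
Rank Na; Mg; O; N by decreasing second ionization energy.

Consider each +1 ion: Na⁺ is the bare [Ne] core; Mg⁺ still has 1 valence electron; O⁺ still has 5 valence electrons; N⁺ still has 4 valence electrons.
Breaking into a closed-shell core is much more expensive than removing a leftover valence electron — Na has the largest IE_2 here.
Valence configurations: Mg⁺ [Ne]3s¹, O⁺ [He]2s²2p³, N⁺ [He]2s²2p².
Tabulated IE_2 (kJ/mol): Na 4562, Mg 1451, O 3388, N 2856.
So the second ionization energies run Mg < N < O < Na.

Na > O > N > Mg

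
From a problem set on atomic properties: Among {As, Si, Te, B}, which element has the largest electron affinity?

Te

B is in period 2, group 13; Si is in period 3, group 14; As is in period 4, group 15; Te is in period 5, group 16.
Electron affinity generally becomes more exothermic across a period toward the halogens and less exothermic down a group.
These sit on a diagonal, where the across-period and down-group effects partly cancel.
As > B: period and group pull opposite ways; the across-period shift dominates (78 vs 27 kJ/mol).
Si > As: the two effects oppose for this pair; the down-group effect wins (134 vs 78 kJ/mol).
Te > Si: the two effects oppose for this pair; the across-period effect wins (190 vs 134 kJ/mol).
For reference (kJ/mol): B 27, Si 134, As 78, Te 190.
The largest electron affinity among these belongs to Te.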